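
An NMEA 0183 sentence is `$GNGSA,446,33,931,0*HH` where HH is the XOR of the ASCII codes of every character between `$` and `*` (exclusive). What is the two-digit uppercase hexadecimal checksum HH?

61

XOR the ASCII codes of the payload characters:
  'G' = 0x47 → acc = 0x47
  'N' = 0x4E → acc = 0x09
  'G' = 0x47 → acc = 0x4E
  'S' = 0x53 → acc = 0x1D
  'A' = 0x41 → acc = 0x5C
  ',' = 0x2C → acc = 0x70
  '4' = 0x34 → acc = 0x44
  '4' = 0x34 → acc = 0x70
  '6' = 0x36 → acc = 0x46
  ',' = 0x2C → acc = 0x6A
  '3' = 0x33 → acc = 0x59
  '3' = 0x33 → acc = 0x6A
  ',' = 0x2C → acc = 0x46
  '9' = 0x39 → acc = 0x7F
  '3' = 0x33 → acc = 0x4C
  '1' = 0x31 → acc = 0x7D
  ',' = 0x2C → acc = 0x51
  '0' = 0x30 → acc = 0x61
Checksum = 0x61.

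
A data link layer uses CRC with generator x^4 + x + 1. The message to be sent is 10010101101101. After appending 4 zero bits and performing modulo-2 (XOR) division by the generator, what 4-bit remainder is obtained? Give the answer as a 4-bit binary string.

Append 4 zeros: 100101011011010000. Divide by 10011 (XOR where the leading bit is 1):
  pos 0: 10010 XOR 10011 = 00001
  pos 4: 11011 XOR 10011 = 01000
  pos 5: 10000 XOR 10011 = 00011
  pos 8: 11110 XOR 10011 = 01101
  pos 9: 11011 XOR 10011 = 01000
  pos 10: 10000 XOR 10011 = 00011
  pos 13: 11000 XOR 10011 = 01011
Remainder (last 4 bits) = 1011. This is the CRC / FCS.

1011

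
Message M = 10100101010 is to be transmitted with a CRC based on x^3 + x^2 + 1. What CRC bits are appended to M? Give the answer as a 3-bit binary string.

010

Append 3 zeros: 10100101010000. Divide by 1101 (XOR where the leading bit is 1):
  pos 0: 1010 XOR 1101 = 0111
  pos 1: 1110 XOR 1101 = 0011
  pos 3: 1110 XOR 1101 = 0011
  pos 5: 1110 XOR 1101 = 0011
  pos 7: 1110 XOR 1101 = 0011
  pos 9: 1100 XOR 1101 = 0001
Remainder (last 3 bits) = 010. This is the CRC / FCS.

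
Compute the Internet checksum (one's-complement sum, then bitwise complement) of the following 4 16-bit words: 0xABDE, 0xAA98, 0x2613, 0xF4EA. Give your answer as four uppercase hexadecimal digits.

8E8A

One's-complement addition (fold any carry out of bit 15 back into bit 0):
  0xABDE + 0xAA98 = 0x15676 → wrap carry → 0x5677
  0x5677 + 0x2613 = 0x07C8A
  0x7C8A + 0xF4EA = 0x17174 → wrap carry → 0x7175
One's-complement sum = 0x7175.
Checksum = ~0x7175 & 0xFFFF = 0x8E8A.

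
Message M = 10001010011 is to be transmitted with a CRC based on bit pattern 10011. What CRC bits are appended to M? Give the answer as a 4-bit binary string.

Append 4 zeros: 100010100110000. Divide by 10011 (XOR where the leading bit is 1):
  pos 0: 10001 XOR 10011 = 00010
  pos 3: 10010 XOR 10011 = 00001
  pos 7: 10110 XOR 10011 = 00101
  pos 9: 10100 XOR 10011 = 00111
Remainder (last 4 bits) = 1110. This is the CRC / FCS.

1110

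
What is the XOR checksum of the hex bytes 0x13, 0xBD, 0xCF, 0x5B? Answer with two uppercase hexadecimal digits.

XOR the bytes together:
  start with 0x13
  0x13 ⊕ 0xBD = 0xAE
  0xAE ⊕ 0xCF = 0x61
  0x61 ⊕ 0x5B = 0x3A

3A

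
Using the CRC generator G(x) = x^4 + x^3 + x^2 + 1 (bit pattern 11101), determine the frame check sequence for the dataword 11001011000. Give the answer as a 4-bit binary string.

0100

Append 4 zeros: 110010110000000. Divide by 11101 (XOR where the leading bit is 1):
  pos 0: 11001 XOR 11101 = 00100
  pos 2: 10001 XOR 11101 = 01100
  pos 3: 11001 XOR 11101 = 00100
  pos 5: 10000 XOR 11101 = 01101
  pos 6: 11010 XOR 11101 = 00111
  pos 8: 11100 XOR 11101 = 00001
Remainder (last 4 bits) = 0100. This is the CRC / FCS.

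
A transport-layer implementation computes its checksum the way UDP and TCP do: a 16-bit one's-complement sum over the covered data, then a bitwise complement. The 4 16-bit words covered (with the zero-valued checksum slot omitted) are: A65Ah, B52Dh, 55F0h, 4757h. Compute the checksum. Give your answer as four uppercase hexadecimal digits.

One's-complement addition (fold any carry out of bit 15 back into bit 0):
  0xA65A + 0xB52D = 0x15B87 → wrap carry → 0x5B88
  0x5B88 + 0x55F0 = 0x0B178
  0xB178 + 0x4757 = 0x0F8CF
One's-complement sum = 0xF8CF.
Checksum = ~0xF8CF & 0xFFFF = 0x0730.

0730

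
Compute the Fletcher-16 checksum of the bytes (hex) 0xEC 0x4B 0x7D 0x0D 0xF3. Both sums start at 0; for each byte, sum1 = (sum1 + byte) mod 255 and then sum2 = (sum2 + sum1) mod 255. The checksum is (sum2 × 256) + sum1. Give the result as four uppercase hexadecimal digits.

54B6

Running sums (mod 255):
  after byte 0 (0xEC): sum1=236, sum2=236
  after byte 1 (0x4B): sum1=56, sum2=37
  after byte 2 (0x7D): sum1=181, sum2=218
  after byte 3 (0x0D): sum1=194, sum2=157
  after byte 4 (0xF3): sum1=182, sum2=84
Checksum = sum2·256 + sum1 = 84·256 + 182 = 21686 = 0x54B6.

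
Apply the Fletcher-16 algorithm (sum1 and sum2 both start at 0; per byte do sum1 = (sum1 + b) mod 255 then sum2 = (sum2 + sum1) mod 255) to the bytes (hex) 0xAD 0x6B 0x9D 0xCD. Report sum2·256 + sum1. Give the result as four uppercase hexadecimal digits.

0284

Running sums (mod 255):
  after byte 0 (0xAD): sum1=173, sum2=173
  after byte 1 (0x6B): sum1=25, sum2=198
  after byte 2 (0x9D): sum1=182, sum2=125
  after byte 3 (0xCD): sum1=132, sum2=2
Checksum = sum2·256 + sum1 = 2·256 + 132 = 644 = 0x0284.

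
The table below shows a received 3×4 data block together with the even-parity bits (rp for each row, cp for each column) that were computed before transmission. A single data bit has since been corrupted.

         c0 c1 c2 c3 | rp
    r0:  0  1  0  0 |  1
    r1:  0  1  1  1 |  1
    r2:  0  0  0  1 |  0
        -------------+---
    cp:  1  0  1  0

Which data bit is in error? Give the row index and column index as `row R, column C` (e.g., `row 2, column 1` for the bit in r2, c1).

row 2, column 0

Recompute each row's even parity and compare to rp:
  r0: data parity 1, sent rp 1 → ok
  r1: data parity 1, sent rp 1 → ok
  r2: data parity 1, sent rp 0 → mismatch
Recompute each column's even parity and compare to cp:
  c0: data parity 0, sent cp 1 → mismatch
  c1: data parity 0, sent cp 0 → ok
  c2: data parity 1, sent cp 1 → ok
  c3: data parity 0, sent cp 0 → ok
Exactly one row (r2) and one column (c0) fail → the flipped bit is at their intersection.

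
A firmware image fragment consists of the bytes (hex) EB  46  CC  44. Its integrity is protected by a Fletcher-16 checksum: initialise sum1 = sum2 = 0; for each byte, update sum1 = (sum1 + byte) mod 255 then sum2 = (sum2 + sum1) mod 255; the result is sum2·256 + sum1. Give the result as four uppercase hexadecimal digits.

6043

Running sums (mod 255):
  after byte 0 (EB): sum1=235, sum2=235
  after byte 1 (46): sum1=50, sum2=30
  after byte 2 (CC): sum1=254, sum2=29
  after byte 3 (44): sum1=67, sum2=96
Checksum = sum2·256 + sum1 = 96·256 + 67 = 24643 = 0x6043.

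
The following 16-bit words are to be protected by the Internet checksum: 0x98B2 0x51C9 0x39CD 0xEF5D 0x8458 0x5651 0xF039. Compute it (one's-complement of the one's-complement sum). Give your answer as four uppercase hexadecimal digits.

2175

One's-complement addition (fold any carry out of bit 15 back into bit 0):
  0x98B2 + 0x51C9 = 0x0EA7B
  0xEA7B + 0x39CD = 0x12448 → wrap carry → 0x2449
  0x2449 + 0xEF5D = 0x113A6 → wrap carry → 0x13A7
  0x13A7 + 0x8458 = 0x097FF
  0x97FF + 0x5651 = 0x0EE50
  0xEE50 + 0xF039 = 0x1DE89 → wrap carry → 0xDE8A
One's-complement sum = 0xDE8A.
Checksum = ~0xDE8A & 0xFFFF = 0x2175.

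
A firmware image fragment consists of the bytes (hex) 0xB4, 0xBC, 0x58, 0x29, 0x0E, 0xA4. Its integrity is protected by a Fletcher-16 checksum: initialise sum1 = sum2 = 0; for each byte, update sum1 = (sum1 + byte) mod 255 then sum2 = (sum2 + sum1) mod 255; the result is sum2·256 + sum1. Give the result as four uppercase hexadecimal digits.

Running sums (mod 255):
  after byte 0 (0xB4): sum1=180, sum2=180
  after byte 1 (0xBC): sum1=113, sum2=38
  after byte 2 (0x58): sum1=201, sum2=239
  after byte 3 (0x29): sum1=242, sum2=226
  after byte 4 (0x0E): sum1=1, sum2=227
  after byte 5 (0xA4): sum1=165, sum2=137
Checksum = sum2·256 + sum1 = 137·256 + 165 = 35237 = 0x89A5.

89A5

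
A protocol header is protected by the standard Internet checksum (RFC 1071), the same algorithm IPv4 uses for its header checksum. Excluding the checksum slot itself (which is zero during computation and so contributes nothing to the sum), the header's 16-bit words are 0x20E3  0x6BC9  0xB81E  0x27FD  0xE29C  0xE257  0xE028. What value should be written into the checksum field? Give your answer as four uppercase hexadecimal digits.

One's-complement addition (fold any carry out of bit 15 back into bit 0):
  0x20E3 + 0x6BC9 = 0x08CAC
  0x8CAC + 0xB81E = 0x144CA → wrap carry → 0x44CB
  0x44CB + 0x27FD = 0x06CC8
  0x6CC8 + 0xE29C = 0x14F64 → wrap carry → 0x4F65
  0x4F65 + 0xE257 = 0x131BC → wrap carry → 0x31BD
  0x31BD + 0xE028 = 0x111E5 → wrap carry → 0x11E6
One's-complement sum = 0x11E6.
Checksum = ~0x11E6 & 0xFFFF = 0xEE19.

EE19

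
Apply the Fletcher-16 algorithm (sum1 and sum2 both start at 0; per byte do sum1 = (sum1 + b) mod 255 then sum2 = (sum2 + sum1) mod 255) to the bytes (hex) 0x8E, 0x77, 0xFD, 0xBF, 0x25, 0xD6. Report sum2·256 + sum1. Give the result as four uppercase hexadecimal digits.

Running sums (mod 255):
  after byte 0 (0x8E): sum1=142, sum2=142
  after byte 1 (0x77): sum1=6, sum2=148
  after byte 2 (0xFD): sum1=4, sum2=152
  after byte 3 (0xBF): sum1=195, sum2=92
  after byte 4 (0x25): sum1=232, sum2=69
  after byte 5 (0xD6): sum1=191, sum2=5
Checksum = sum2·256 + sum1 = 5·256 + 191 = 1471 = 0x05BF.

05BF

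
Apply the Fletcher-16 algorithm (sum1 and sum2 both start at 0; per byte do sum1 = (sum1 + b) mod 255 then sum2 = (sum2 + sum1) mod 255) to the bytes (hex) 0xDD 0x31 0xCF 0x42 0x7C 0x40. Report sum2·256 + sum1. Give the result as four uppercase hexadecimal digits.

Running sums (mod 255):
  after byte 0 (0xDD): sum1=221, sum2=221
  after byte 1 (0x31): sum1=15, sum2=236
  after byte 2 (0xCF): sum1=222, sum2=203
  after byte 3 (0x42): sum1=33, sum2=236
  after byte 4 (0x7C): sum1=157, sum2=138
  after byte 5 (0x40): sum1=221, sum2=104
Checksum = sum2·256 + sum1 = 104·256 + 221 = 26845 = 0x68DD.

68DD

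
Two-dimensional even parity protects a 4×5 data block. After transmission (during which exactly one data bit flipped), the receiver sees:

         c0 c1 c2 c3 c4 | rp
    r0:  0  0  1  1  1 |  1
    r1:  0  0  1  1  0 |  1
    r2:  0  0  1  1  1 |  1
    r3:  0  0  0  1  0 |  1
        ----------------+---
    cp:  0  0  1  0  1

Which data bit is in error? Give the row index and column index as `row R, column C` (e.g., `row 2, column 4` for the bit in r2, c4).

Recompute each row's even parity and compare to rp:
  r0: data parity 1, sent rp 1 → ok
  r1: data parity 0, sent rp 1 → mismatch
  r2: data parity 1, sent rp 1 → ok
  r3: data parity 1, sent rp 1 → ok
Recompute each column's even parity and compare to cp:
  c0: data parity 0, sent cp 0 → ok
  c1: data parity 0, sent cp 0 → ok
  c2: data parity 1, sent cp 1 → ok
  c3: data parity 0, sent cp 0 → ok
  c4: data parity 0, sent cp 1 → mismatch
Exactly one row (r1) and one column (c4) fail → the flipped bit is at their intersection.

row 1, column 4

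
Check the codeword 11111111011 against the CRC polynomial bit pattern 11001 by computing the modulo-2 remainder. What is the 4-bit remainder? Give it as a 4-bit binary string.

0000

Modulo-2 division of 11111111011 by 11001:
  pos 0: 11111 XOR 11001 = 00110
  pos 2: 11011 XOR 11001 = 00010
  pos 5: 10101 XOR 11001 = 01100
  pos 6: 11001 XOR 11001 = 00000
Remainder = 0000 (zero — the frame passes the CRC check).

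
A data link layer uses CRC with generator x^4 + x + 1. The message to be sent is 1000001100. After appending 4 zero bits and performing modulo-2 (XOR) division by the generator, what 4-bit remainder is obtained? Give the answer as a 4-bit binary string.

Append 4 zeros: 10000011000000. Divide by 10011 (XOR where the leading bit is 1):
  pos 0: 10000 XOR 10011 = 00011
  pos 3: 11011 XOR 10011 = 01000
  pos 4: 10000 XOR 10011 = 00011
  pos 7: 11000 XOR 10011 = 01011
  pos 8: 10110 XOR 10011 = 00101
Remainder (last 4 bits) = 1010. This is the CRC / FCS.

1010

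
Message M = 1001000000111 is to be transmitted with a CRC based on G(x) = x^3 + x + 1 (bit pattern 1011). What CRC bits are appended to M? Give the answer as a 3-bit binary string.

Append 3 zeros: 1001000000111000. Divide by 1011 (XOR where the leading bit is 1):
  pos 0: 1001 XOR 1011 = 0010
  pos 2: 1000 XOR 1011 = 0011
  pos 4: 1100 XOR 1011 = 0111
  pos 5: 1110 XOR 1011 = 0101
  pos 6: 1010 XOR 1011 = 0001
  pos 9: 1111 XOR 1011 = 0100
  pos 10: 1000 XOR 1011 = 0011
  pos 12: 1100 XOR 1011 = 0111
Remainder (last 3 bits) = 111. This is the CRC / FCS.

111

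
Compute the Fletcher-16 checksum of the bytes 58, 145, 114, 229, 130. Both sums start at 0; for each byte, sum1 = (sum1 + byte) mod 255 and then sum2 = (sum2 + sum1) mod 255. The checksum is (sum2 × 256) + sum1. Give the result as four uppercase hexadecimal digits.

Running sums (mod 255):
  after byte 0 (58): sum1=58, sum2=58
  after byte 1 (145): sum1=203, sum2=6
  after byte 2 (114): sum1=62, sum2=68
  after byte 3 (229): sum1=36, sum2=104
  after byte 4 (130): sum1=166, sum2=15
Checksum = sum2·256 + sum1 = 15·256 + 166 = 4006 = 0x0FA6.

0FA6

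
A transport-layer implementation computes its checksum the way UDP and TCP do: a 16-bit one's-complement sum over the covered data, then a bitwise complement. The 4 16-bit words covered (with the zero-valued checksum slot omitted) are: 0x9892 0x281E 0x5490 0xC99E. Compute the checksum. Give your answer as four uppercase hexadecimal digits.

2120

One's-complement addition (fold any carry out of bit 15 back into bit 0):
  0x9892 + 0x281E = 0x0C0B0
  0xC0B0 + 0x5490 = 0x11540 → wrap carry → 0x1541
  0x1541 + 0xC99E = 0x0DEDF
One's-complement sum = 0xDEDF.
Checksum = ~0xDEDF & 0xFFFF = 0x2120.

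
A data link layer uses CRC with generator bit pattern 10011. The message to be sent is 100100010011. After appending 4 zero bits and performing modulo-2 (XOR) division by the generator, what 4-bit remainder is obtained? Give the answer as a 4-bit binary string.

Append 4 zeros: 1001000100110000. Divide by 10011 (XOR where the leading bit is 1):
  pos 0: 10010 XOR 10011 = 00001
  pos 4: 10010 XOR 10011 = 00001
  pos 8: 10110 XOR 10011 = 00101
  pos 10: 10100 XOR 10011 = 00111
Remainder (last 4 bits) = 1110. This is the CRC / FCS.

1110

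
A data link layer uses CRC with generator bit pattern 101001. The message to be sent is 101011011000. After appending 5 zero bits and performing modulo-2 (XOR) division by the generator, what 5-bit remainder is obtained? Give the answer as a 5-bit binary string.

Append 5 zeros: 10101101100000000. Divide by 101001 (XOR where the leading bit is 1):
  pos 0: 101011 XOR 101001 = 000010
  pos 4: 100110 XOR 101001 = 001111
  pos 6: 111100 XOR 101001 = 010101
  pos 7: 101010 XOR 101001 = 000011
  pos 11: 110000 XOR 101001 = 011001
Remainder (last 5 bits) = 11001. This is the CRC / FCS.

11001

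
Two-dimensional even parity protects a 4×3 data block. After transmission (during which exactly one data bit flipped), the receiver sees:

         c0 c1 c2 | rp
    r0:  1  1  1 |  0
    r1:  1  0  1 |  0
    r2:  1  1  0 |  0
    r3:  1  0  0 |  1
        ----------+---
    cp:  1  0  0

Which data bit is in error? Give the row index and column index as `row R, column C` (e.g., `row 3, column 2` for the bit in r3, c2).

Recompute each row's even parity and compare to rp:
  r0: data parity 1, sent rp 0 → mismatch
  r1: data parity 0, sent rp 0 → ok
  r2: data parity 0, sent rp 0 → ok
  r3: data parity 1, sent rp 1 → ok
Recompute each column's even parity and compare to cp:
  c0: data parity 0, sent cp 1 → mismatch
  c1: data parity 0, sent cp 0 → ok
  c2: data parity 0, sent cp 0 → ok
Exactly one row (r0) and one column (c0) fail → the flipped bit is at their intersection.

row 0, column 0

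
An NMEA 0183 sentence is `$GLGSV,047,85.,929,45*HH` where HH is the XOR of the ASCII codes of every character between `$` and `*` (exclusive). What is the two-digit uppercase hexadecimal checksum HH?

6A

XOR the ASCII codes of the payload characters:
  'G' = 0x47 → acc = 0x47
  'L' = 0x4C → acc = 0x0B
  'G' = 0x47 → acc = 0x4C
  'S' = 0x53 → acc = 0x1F
  'V' = 0x56 → acc = 0x49
  ',' = 0x2C → acc = 0x65
  '0' = 0x30 → acc = 0x55
  '4' = 0x34 → acc = 0x61
  '7' = 0x37 → acc = 0x56
  ',' = 0x2C → acc = 0x7A
  '8' = 0x38 → acc = 0x42
  '5' = 0x35 → acc = 0x77
  '.' = 0x2E → acc = 0x59
  ',' = 0x2C → acc = 0x75
  '9' = 0x39 → acc = 0x4C
  '2' = 0x32 → acc = 0x7E
  '9' = 0x39 → acc = 0x47
  ',' = 0x2C → acc = 0x6B
  '4' = 0x34 → acc = 0x5F
  '5' = 0x35 → acc = 0x6A
Checksum = 0x6A.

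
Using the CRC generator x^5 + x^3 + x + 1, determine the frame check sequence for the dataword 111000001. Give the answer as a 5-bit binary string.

00011

Append 5 zeros: 11100000100000. Divide by 101011 (XOR where the leading bit is 1):
  pos 0: 111000 XOR 101011 = 010011
  pos 1: 100110 XOR 101011 = 001101
  pos 3: 110101 XOR 101011 = 011110
  pos 4: 111100 XOR 101011 = 010111
  pos 5: 101110 XOR 101011 = 000101
  pos 8: 101000 XOR 101011 = 000011
Remainder (last 5 bits) = 00011. This is the CRC / FCS.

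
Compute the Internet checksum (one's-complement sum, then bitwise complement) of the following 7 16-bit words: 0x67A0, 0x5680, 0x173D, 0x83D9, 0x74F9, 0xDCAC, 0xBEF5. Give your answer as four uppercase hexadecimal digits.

962C

One's-complement addition (fold any carry out of bit 15 back into bit 0):
  0x67A0 + 0x5680 = 0x0BE20
  0xBE20 + 0x173D = 0x0D55D
  0xD55D + 0x83D9 = 0x15936 → wrap carry → 0x5937
  0x5937 + 0x74F9 = 0x0CE30
  0xCE30 + 0xDCAC = 0x1AADC → wrap carry → 0xAADD
  0xAADD + 0xBEF5 = 0x169D2 → wrap carry → 0x69D3
One's-complement sum = 0x69D3.
Checksum = ~0x69D3 & 0xFFFF = 0x962C.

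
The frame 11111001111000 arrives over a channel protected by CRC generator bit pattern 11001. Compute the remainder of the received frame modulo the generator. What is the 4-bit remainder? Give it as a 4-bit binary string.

Modulo-2 division of 11111001111000 by 11001:
  pos 0: 11111 XOR 11001 = 00110
  pos 2: 11000 XOR 11001 = 00001
  pos 6: 11111 XOR 11001 = 00110
  pos 8: 11000 XOR 11001 = 00001
Remainder = 0010 (nonzero — an error is detected).

0010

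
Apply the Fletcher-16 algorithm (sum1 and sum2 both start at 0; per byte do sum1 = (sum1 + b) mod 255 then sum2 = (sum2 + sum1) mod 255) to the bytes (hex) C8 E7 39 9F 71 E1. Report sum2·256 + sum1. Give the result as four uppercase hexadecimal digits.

Running sums (mod 255):
  after byte 0 (C8): sum1=200, sum2=200
  after byte 1 (E7): sum1=176, sum2=121
  after byte 2 (39): sum1=233, sum2=99
  after byte 3 (9F): sum1=137, sum2=236
  after byte 4 (71): sum1=250, sum2=231
  after byte 5 (E1): sum1=220, sum2=196
Checksum = sum2·256 + sum1 = 196·256 + 220 = 50396 = 0xC4DC.

C4DC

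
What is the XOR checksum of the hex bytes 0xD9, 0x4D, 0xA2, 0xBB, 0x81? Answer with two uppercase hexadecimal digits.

XOR the bytes together:
  start with 0xD9
  0xD9 ⊕ 0x4D = 0x94
  0x94 ⊕ 0xA2 = 0x36
  0x36 ⊕ 0xBB = 0x8D
  0x8D ⊕ 0x81 = 0x0C

0C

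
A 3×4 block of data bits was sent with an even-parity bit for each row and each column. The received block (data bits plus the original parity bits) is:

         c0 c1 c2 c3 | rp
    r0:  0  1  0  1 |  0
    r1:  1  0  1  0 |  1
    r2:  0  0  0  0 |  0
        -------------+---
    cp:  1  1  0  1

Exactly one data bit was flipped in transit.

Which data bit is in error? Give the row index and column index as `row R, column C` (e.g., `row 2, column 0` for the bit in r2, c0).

row 1, column 2

Recompute each row's even parity and compare to rp:
  r0: data parity 0, sent rp 0 → ok
  r1: data parity 0, sent rp 1 → mismatch
  r2: data parity 0, sent rp 0 → ok
Recompute each column's even parity and compare to cp:
  c0: data parity 1, sent cp 1 → ok
  c1: data parity 1, sent cp 1 → ok
  c2: data parity 1, sent cp 0 → mismatch
  c3: data parity 1, sent cp 1 → ok
Exactly one row (r1) and one column (c2) fail → the flipped bit is at their intersection.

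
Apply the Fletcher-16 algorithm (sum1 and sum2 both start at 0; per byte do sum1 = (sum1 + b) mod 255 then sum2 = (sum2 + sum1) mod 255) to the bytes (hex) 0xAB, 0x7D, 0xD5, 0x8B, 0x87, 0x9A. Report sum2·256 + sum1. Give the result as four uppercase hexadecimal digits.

1DAC

Running sums (mod 255):
  after byte 0 (0xAB): sum1=171, sum2=171
  after byte 1 (0x7D): sum1=41, sum2=212
  after byte 2 (0xD5): sum1=254, sum2=211
  after byte 3 (0x8B): sum1=138, sum2=94
  after byte 4 (0x87): sum1=18, sum2=112
  after byte 5 (0x9A): sum1=172, sum2=29
Checksum = sum2·256 + sum1 = 29·256 + 172 = 7596 = 0x1DAC.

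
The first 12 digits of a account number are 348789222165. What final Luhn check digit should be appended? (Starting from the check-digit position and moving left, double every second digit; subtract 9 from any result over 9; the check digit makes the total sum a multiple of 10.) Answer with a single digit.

2

Partial digits right→left: 5 6 1 2 2 2 9 8 7 8 4 3
Double every second digit counting from the check-digit position (so the 1st, 3rd, 5th, ... of the partial from the right).
  doubled (with −9 where >9): 1 2 4 9 5 8 → sum 29
  kept as-is: 6 2 2 8 8 3 → sum 29
Total = 29 + 29 = 58.
Check digit = (10 − (58 mod 10)) mod 10 = 2.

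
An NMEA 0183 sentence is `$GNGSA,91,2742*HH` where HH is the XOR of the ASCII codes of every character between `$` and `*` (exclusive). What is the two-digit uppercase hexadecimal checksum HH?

XOR the ASCII codes of the payload characters:
  'G' = 0x47 → acc = 0x47
  'N' = 0x4E → acc = 0x09
  'G' = 0x47 → acc = 0x4E
  'S' = 0x53 → acc = 0x1D
  'A' = 0x41 → acc = 0x5C
  ',' = 0x2C → acc = 0x70
  '9' = 0x39 → acc = 0x49
  '1' = 0x31 → acc = 0x78
  ',' = 0x2C → acc = 0x54
  '2' = 0x32 → acc = 0x66
  '7' = 0x37 → acc = 0x51
  '4' = 0x34 → acc = 0x65
  '2' = 0x32 → acc = 0x57
Checksum = 0x57.

57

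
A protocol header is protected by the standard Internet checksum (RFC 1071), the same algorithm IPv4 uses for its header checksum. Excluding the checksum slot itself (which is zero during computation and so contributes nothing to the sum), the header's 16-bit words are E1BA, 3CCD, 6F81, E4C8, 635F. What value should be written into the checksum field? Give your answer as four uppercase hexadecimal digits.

One's-complement addition (fold any carry out of bit 15 back into bit 0):
  0xE1BA + 0x3CCD = 0x11E87 → wrap carry → 0x1E88
  0x1E88 + 0x6F81 = 0x08E09
  0x8E09 + 0xE4C8 = 0x172D1 → wrap carry → 0x72D2
  0x72D2 + 0x635F = 0x0D631
One's-complement sum = 0xD631.
Checksum = ~0xD631 & 0xFFFF = 0x29CE.

29CE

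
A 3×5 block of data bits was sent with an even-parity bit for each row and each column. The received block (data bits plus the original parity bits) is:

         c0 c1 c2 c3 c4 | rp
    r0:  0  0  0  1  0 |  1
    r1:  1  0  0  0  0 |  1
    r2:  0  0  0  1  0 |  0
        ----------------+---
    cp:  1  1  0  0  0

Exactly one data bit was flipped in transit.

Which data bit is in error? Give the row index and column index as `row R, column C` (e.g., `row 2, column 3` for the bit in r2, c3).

Recompute each row's even parity and compare to rp:
  r0: data parity 1, sent rp 1 → ok
  r1: data parity 1, sent rp 1 → ok
  r2: data parity 1, sent rp 0 → mismatch
Recompute each column's even parity and compare to cp:
  c0: data parity 1, sent cp 1 → ok
  c1: data parity 0, sent cp 1 → mismatch
  c2: data parity 0, sent cp 0 → ok
  c3: data parity 0, sent cp 0 → ok
  c4: data parity 0, sent cp 0 → ok
Exactly one row (r2) and one column (c1) fail → the flipped bit is at their intersection.

row 2, column 1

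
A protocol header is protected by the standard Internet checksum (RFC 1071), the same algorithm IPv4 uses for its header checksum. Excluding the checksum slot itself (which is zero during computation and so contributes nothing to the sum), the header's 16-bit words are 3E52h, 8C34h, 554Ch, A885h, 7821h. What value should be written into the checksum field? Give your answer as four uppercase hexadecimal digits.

BF85

One's-complement addition (fold any carry out of bit 15 back into bit 0):
  0x3E52 + 0x8C34 = 0x0CA86
  0xCA86 + 0x554C = 0x11FD2 → wrap carry → 0x1FD3
  0x1FD3 + 0xA885 = 0x0C858
  0xC858 + 0x7821 = 0x14079 → wrap carry → 0x407A
One's-complement sum = 0x407A.
Checksum = ~0x407A & 0xFFFF = 0xBF85.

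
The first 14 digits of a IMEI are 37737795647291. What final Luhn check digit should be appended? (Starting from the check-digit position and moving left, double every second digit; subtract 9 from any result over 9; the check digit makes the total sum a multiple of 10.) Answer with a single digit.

1

Partial digits right→left: 1 9 2 7 4 6 5 9 7 7 3 7 7 3
Double every second digit counting from the check-digit position (so the 1st, 3rd, 5th, ... of the partial from the right).
  doubled (with −9 where >9): 2 4 8 1 5 6 5 → sum 31
  kept as-is: 9 7 6 9 7 7 3 → sum 48
Total = 31 + 48 = 79.
Check digit = (10 − (79 mod 10)) mod 10 = 1.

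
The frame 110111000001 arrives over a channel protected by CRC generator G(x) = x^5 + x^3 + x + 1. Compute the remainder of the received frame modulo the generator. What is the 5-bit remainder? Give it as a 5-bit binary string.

Modulo-2 division of 110111000001 by 101011:
  pos 0: 110111 XOR 101011 = 011100
  pos 1: 111000 XOR 101011 = 010011
  pos 2: 100110 XOR 101011 = 001101
  pos 4: 110100 XOR 101011 = 011111
  pos 5: 111110 XOR 101011 = 010101
  pos 6: 101011 XOR 101011 = 000000
Remainder = 00000 (zero — the frame passes the CRC check).

00000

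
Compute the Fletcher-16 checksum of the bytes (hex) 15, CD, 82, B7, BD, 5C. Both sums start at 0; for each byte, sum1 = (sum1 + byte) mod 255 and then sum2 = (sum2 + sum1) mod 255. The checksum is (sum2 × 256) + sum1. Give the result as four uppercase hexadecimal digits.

Running sums (mod 255):
  after byte 0 (15): sum1=21, sum2=21
  after byte 1 (CD): sum1=226, sum2=247
  after byte 2 (82): sum1=101, sum2=93
  after byte 3 (B7): sum1=29, sum2=122
  after byte 4 (BD): sum1=218, sum2=85
  after byte 5 (5C): sum1=55, sum2=140
Checksum = sum2·256 + sum1 = 140·256 + 55 = 35895 = 0x8C37.

8C37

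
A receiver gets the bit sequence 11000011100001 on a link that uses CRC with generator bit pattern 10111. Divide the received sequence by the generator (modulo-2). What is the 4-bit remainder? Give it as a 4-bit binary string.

Modulo-2 division of 11000011100001 by 10111:
  pos 0: 11000 XOR 10111 = 01111
  pos 1: 11110 XOR 10111 = 01001
  pos 2: 10011 XOR 10111 = 00100
  pos 4: 10011 XOR 10111 = 00100
  pos 6: 10000 XOR 10111 = 00111
  pos 8: 11100 XOR 10111 = 01011
  pos 9: 10111 XOR 10111 = 00000
Remainder = 0000 (zero — the frame passes the CRC check).

0000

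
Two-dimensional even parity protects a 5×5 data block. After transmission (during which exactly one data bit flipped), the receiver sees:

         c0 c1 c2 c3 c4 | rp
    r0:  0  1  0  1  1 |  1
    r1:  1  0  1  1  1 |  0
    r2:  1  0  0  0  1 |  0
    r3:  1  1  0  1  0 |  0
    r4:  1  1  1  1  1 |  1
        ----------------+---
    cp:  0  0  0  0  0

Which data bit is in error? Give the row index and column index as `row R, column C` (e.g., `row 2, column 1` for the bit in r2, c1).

Recompute each row's even parity and compare to rp:
  r0: data parity 1, sent rp 1 → ok
  r1: data parity 0, sent rp 0 → ok
  r2: data parity 0, sent rp 0 → ok
  r3: data parity 1, sent rp 0 → mismatch
  r4: data parity 1, sent rp 1 → ok
Recompute each column's even parity and compare to cp:
  c0: data parity 0, sent cp 0 → ok
  c1: data parity 1, sent cp 0 → mismatch
  c2: data parity 0, sent cp 0 → ok
  c3: data parity 0, sent cp 0 → ok
  c4: data parity 0, sent cp 0 → ok
Exactly one row (r3) and one column (c1) fail → the flipped bit is at their intersection.

row 3, column 1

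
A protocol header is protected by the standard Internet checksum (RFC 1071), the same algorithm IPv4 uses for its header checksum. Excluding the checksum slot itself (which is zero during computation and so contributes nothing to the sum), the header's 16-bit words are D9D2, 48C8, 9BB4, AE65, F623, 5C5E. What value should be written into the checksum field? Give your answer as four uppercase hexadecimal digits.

40C8

One's-complement addition (fold any carry out of bit 15 back into bit 0):
  0xD9D2 + 0x48C8 = 0x1229A → wrap carry → 0x229B
  0x229B + 0x9BB4 = 0x0BE4F
  0xBE4F + 0xAE65 = 0x16CB4 → wrap carry → 0x6CB5
  0x6CB5 + 0xF623 = 0x162D8 → wrap carry → 0x62D9
  0x62D9 + 0x5C5E = 0x0BF37
One's-complement sum = 0xBF37.
Checksum = ~0xBF37 & 0xFFFF = 0x40C8.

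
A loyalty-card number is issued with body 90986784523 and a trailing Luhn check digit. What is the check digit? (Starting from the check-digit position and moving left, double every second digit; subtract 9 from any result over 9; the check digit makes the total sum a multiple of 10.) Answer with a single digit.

4

Partial digits right→left: 3 2 5 4 8 7 6 8 9 0 9
Double every second digit counting from the check-digit position (so the 1st, 3rd, 5th, ... of the partial from the right).
  doubled (with −9 where >9): 6 1 7 3 9 9 → sum 35
  kept as-is: 2 4 7 8 0 → sum 21
Total = 35 + 21 = 56.
Check digit = (10 − (56 mod 10)) mod 10 = 4.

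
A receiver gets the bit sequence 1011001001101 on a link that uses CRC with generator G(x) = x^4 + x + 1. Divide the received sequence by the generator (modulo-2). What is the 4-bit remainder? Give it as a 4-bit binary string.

0011

Modulo-2 division of 1011001001101 by 10011:
  pos 0: 10110 XOR 10011 = 00101
  pos 2: 10101 XOR 10011 = 00110
  pos 4: 11000 XOR 10011 = 01011
  pos 5: 10111 XOR 10011 = 00100
  pos 7: 10010 XOR 10011 = 00001
Remainder = 0011 (nonzero — an error is detected).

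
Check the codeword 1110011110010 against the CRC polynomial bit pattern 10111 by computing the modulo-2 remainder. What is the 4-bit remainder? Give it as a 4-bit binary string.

0000

Modulo-2 division of 1110011110010 by 10111:
  pos 0: 11100 XOR 10111 = 01011
  pos 1: 10111 XOR 10111 = 00000
  pos 6: 11100 XOR 10111 = 01011
  pos 7: 10111 XOR 10111 = 00000
Remainder = 0000 (zero — the frame passes the CRC check).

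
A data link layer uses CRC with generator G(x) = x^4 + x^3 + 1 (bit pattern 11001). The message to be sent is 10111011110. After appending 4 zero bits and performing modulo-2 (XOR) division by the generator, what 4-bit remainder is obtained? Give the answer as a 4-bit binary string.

0101

Append 4 zeros: 101110111100000. Divide by 11001 (XOR where the leading bit is 1):
  pos 0: 10111 XOR 11001 = 01110
  pos 1: 11100 XOR 11001 = 00101
  pos 3: 10111 XOR 11001 = 01110
  pos 4: 11101 XOR 11001 = 00100
  pos 6: 10010 XOR 11001 = 01011
  pos 7: 10110 XOR 11001 = 01111
  pos 8: 11110 XOR 11001 = 00111
  pos 10: 11100 XOR 11001 = 00101
Remainder (last 4 bits) = 0101. This is the CRC / FCS.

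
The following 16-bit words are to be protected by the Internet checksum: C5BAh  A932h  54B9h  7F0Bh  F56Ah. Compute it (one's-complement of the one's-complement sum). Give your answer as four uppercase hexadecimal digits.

One's-complement addition (fold any carry out of bit 15 back into bit 0):
  0xC5BA + 0xA932 = 0x16EEC → wrap carry → 0x6EED
  0x6EED + 0x54B9 = 0x0C3A6
  0xC3A6 + 0x7F0B = 0x142B1 → wrap carry → 0x42B2
  0x42B2 + 0xF56A = 0x1381C → wrap carry → 0x381D
One's-complement sum = 0x381D.
Checksum = ~0x381D & 0xFFFF = 0xC7E2.

C7E2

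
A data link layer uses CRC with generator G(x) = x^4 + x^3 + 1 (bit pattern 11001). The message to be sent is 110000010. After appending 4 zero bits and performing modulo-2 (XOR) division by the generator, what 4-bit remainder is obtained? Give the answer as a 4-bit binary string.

Append 4 zeros: 1100000100000. Divide by 11001 (XOR where the leading bit is 1):
  pos 0: 11000 XOR 11001 = 00001
  pos 4: 10010 XOR 11001 = 01011
  pos 5: 10110 XOR 11001 = 01111
  pos 6: 11110 XOR 11001 = 00111
  pos 8: 11100 XOR 11001 = 00101
Remainder (last 4 bits) = 0101. This is the CRC / FCS.

0101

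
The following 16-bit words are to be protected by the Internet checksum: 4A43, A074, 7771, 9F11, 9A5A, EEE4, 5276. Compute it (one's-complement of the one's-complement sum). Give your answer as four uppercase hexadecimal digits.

One's-complement addition (fold any carry out of bit 15 back into bit 0):
  0x4A43 + 0xA074 = 0x0EAB7
  0xEAB7 + 0x7771 = 0x16228 → wrap carry → 0x6229
  0x6229 + 0x9F11 = 0x1013A → wrap carry → 0x013B
  0x013B + 0x9A5A = 0x09B95
  0x9B95 + 0xEEE4 = 0x18A79 → wrap carry → 0x8A7A
  0x8A7A + 0x5276 = 0x0DCF0
One's-complement sum = 0xDCF0.
Checksum = ~0xDCF0 & 0xFFFF = 0x230F.

230F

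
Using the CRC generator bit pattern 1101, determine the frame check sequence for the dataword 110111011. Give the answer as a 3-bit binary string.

101

Append 3 zeros: 110111011000. Divide by 1101 (XOR where the leading bit is 1):
  pos 0: 1101 XOR 1101 = 0000
  pos 4: 1101 XOR 1101 = 0000
  pos 8: 1000 XOR 1101 = 0101
Remainder (last 3 bits) = 101. This is the CRC / FCS.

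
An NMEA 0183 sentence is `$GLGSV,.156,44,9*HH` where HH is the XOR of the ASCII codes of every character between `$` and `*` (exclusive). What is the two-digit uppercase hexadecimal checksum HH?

40

XOR the ASCII codes of the payload characters:
  'G' = 0x47 → acc = 0x47
  'L' = 0x4C → acc = 0x0B
  'G' = 0x47 → acc = 0x4C
  'S' = 0x53 → acc = 0x1F
  'V' = 0x56 → acc = 0x49
  ',' = 0x2C → acc = 0x65
  '.' = 0x2E → acc = 0x4B
  '1' = 0x31 → acc = 0x7A
  '5' = 0x35 → acc = 0x4F
  '6' = 0x36 → acc = 0x79
  ',' = 0x2C → acc = 0x55
  '4' = 0x34 → acc = 0x61
  '4' = 0x34 → acc = 0x55
  ',' = 0x2C → acc = 0x79
  '9' = 0x39 → acc = 0x40
Checksum = 0x40.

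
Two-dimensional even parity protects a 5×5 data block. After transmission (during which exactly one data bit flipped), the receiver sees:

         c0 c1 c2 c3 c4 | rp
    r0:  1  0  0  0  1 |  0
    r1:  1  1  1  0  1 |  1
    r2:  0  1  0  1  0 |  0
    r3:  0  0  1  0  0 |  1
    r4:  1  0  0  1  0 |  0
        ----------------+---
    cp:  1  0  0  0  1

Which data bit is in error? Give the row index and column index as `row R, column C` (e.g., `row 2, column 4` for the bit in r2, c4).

row 1, column 4

Recompute each row's even parity and compare to rp:
  r0: data parity 0, sent rp 0 → ok
  r1: data parity 0, sent rp 1 → mismatch
  r2: data parity 0, sent rp 0 → ok
  r3: data parity 1, sent rp 1 → ok
  r4: data parity 0, sent rp 0 → ok
Recompute each column's even parity and compare to cp:
  c0: data parity 1, sent cp 1 → ok
  c1: data parity 0, sent cp 0 → ok
  c2: data parity 0, sent cp 0 → ok
  c3: data parity 0, sent cp 0 → ok
  c4: data parity 0, sent cp 1 → mismatch
Exactly one row (r1) and one column (c4) fail → the flipped bit is at their intersection.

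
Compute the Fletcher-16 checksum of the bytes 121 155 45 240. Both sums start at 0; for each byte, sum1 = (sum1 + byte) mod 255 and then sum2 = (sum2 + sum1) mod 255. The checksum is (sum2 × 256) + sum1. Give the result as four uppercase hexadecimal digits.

0433

Running sums (mod 255):
  after byte 0 (121): sum1=121, sum2=121
  after byte 1 (155): sum1=21, sum2=142
  after byte 2 (45): sum1=66, sum2=208
  after byte 3 (240): sum1=51, sum2=4
Checksum = sum2·256 + sum1 = 4·256 + 51 = 1075 = 0x0433.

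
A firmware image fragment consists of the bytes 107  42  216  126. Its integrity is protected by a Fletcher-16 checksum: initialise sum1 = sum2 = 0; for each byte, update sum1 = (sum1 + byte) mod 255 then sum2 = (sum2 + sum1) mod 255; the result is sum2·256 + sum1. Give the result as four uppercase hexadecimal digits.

Running sums (mod 255):
  after byte 0 (107): sum1=107, sum2=107
  after byte 1 (42): sum1=149, sum2=1
  after byte 2 (216): sum1=110, sum2=111
  after byte 3 (126): sum1=236, sum2=92
Checksum = sum2·256 + sum1 = 92·256 + 236 = 23788 = 0x5CEC.

5CEC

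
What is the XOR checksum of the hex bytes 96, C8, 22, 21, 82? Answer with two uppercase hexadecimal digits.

DF

XOR the bytes together:
  start with 0x96
  0x96 ⊕ 0xC8 = 0x5E
  0x5E ⊕ 0x22 = 0x7C
  0x7C ⊕ 0x21 = 0x5D
  0x5D ⊕ 0x82 = 0xDF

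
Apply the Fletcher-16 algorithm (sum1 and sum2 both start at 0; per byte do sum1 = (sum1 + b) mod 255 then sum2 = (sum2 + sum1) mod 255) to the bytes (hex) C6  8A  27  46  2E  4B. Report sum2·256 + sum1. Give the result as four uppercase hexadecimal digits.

7438

Running sums (mod 255):
  after byte 0 (C6): sum1=198, sum2=198
  after byte 1 (8A): sum1=81, sum2=24
  after byte 2 (27): sum1=120, sum2=144
  after byte 3 (46): sum1=190, sum2=79
  after byte 4 (2E): sum1=236, sum2=60
  after byte 5 (4B): sum1=56, sum2=116
Checksum = sum2·256 + sum1 = 116·256 + 56 = 29752 = 0x7438.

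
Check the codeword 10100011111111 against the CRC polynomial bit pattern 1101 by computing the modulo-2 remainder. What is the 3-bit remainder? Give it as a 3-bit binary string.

000

Modulo-2 division of 10100011111111 by 1101:
  pos 0: 1010 XOR 1101 = 0111
  pos 1: 1110 XOR 1101 = 0011
  pos 3: 1101 XOR 1101 = 0000
  pos 7: 1111 XOR 1101 = 0010
  pos 9: 1011 XOR 1101 = 0110
  pos 10: 1101 XOR 1101 = 0000
Remainder = 000 (zero — the frame passes the CRC check).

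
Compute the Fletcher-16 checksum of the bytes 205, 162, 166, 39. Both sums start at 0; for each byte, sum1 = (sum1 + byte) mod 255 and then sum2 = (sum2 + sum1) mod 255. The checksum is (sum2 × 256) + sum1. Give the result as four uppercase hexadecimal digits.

Running sums (mod 255):
  after byte 0 (205): sum1=205, sum2=205
  after byte 1 (162): sum1=112, sum2=62
  after byte 2 (166): sum1=23, sum2=85
  after byte 3 (39): sum1=62, sum2=147
Checksum = sum2·256 + sum1 = 147·256 + 62 = 37694 = 0x933E.

933E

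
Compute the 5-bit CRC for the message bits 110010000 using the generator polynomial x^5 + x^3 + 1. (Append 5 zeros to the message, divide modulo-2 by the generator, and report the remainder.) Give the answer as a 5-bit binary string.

10110

Append 5 zeros: 11001000000000. Divide by 101001 (XOR where the leading bit is 1):
  pos 0: 110010 XOR 101001 = 011011
  pos 1: 110110 XOR 101001 = 011111
  pos 2: 111110 XOR 101001 = 010111
  pos 3: 101110 XOR 101001 = 000111
  pos 6: 111000 XOR 101001 = 010001
  pos 7: 100010 XOR 101001 = 001011
Remainder (last 5 bits) = 10110. This is the CRC / FCS.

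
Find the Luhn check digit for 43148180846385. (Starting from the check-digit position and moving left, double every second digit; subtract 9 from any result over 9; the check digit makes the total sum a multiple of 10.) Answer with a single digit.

6

Partial digits right→left: 5 8 3 6 4 8 0 8 1 8 4 1 3 4
Double every second digit counting from the check-digit position (so the 1st, 3rd, 5th, ... of the partial from the right).
  doubled (with −9 where >9): 1 6 8 0 2 8 6 → sum 31
  kept as-is: 8 6 8 8 8 1 4 → sum 43
Total = 31 + 43 = 74.
Check digit = (10 − (74 mod 10)) mod 10 = 6.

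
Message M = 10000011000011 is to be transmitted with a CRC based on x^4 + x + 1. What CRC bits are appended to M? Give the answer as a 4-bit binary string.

Append 4 zeros: 100000110000110000. Divide by 10011 (XOR where the leading bit is 1):
  pos 0: 10000 XOR 10011 = 00011
  pos 3: 11011 XOR 10011 = 01000
  pos 4: 10000 XOR 10011 = 00011
  pos 7: 11000 XOR 10011 = 01011
  pos 8: 10111 XOR 10011 = 00100
  pos 10: 10010 XOR 10011 = 00001
Remainder (last 4 bits) = 1000. This is the CRC / FCS.

1000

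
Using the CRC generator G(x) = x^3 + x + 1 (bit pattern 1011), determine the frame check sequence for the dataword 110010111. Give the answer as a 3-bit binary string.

Append 3 zeros: 110010111000. Divide by 1011 (XOR where the leading bit is 1):
  pos 0: 1100 XOR 1011 = 0111
  pos 1: 1111 XOR 1011 = 0100
  pos 2: 1000 XOR 1011 = 0011
  pos 4: 1111 XOR 1011 = 0100
  pos 5: 1001 XOR 1011 = 0010
  pos 7: 1000 XOR 1011 = 0011
Remainder (last 3 bits) = 110. This is the CRC / FCS.

110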